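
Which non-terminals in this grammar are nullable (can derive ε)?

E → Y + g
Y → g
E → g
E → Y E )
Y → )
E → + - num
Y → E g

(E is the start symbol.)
A non-terminal is nullable if it can derive ε (the empty string): either it has an ε-production, or it has a production whose right-hand side consists entirely of nullable non-terminals.

There are no ε-productions, so no non-terminal can derive ε.
No non-terminals are nullable.

Answer: None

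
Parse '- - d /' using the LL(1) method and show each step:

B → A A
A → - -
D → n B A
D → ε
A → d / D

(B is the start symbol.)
Stack is shown with the top on the left.

Stack    Input      Action
--------------------------
B $      - - d / $  output B → A A
A A $    - - d / $  output A → - -
- - A $  - - d / $  match '-'
- A $    - d / $    match '-'
A $      d / $      output A → d / D
d / D $  d / $      match 'd'
/ D $    / $        match '/'
D $      $          output D → ε
$        $          accept

The string is accepted.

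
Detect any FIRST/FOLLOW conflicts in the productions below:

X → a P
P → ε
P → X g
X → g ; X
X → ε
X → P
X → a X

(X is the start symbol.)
Nullable non-terminals: P, X.
FIRST sets used below: FIRST(X) = { 'a', 'g', ε }, FIRST(P) = { 'a', 'g', ε }

P: nullable alternative(s) P → ε; FOLLOW(P) = { $, 'g' }
  P → ε: FIRST \ {ε} = { } — this is the only nullable alternative, skip
  P → X g: FIRST \ {ε} = { 'a', 'g' } — overlaps FOLLOW(P) on { 'g' }: CONFLICT

X: nullable alternative(s) X → ε, X → P; FOLLOW(X) = { $, 'g' }
  X → a P: FIRST \ {ε} = { 'a' } — disjoint from FOLLOW(X)
  X → g ; X: FIRST \ {ε} = { 'g' } — overlaps FOLLOW(X) on { 'g' }: CONFLICT
  X → ε: FIRST \ {ε} = { } — disjoint from FOLLOW(X)
  X → P: FIRST \ {ε} = { 'a', 'g' } — overlaps FOLLOW(X) on { 'g' }: CONFLICT
  X → a X: FIRST \ {ε} = { 'a' } — disjoint from FOLLOW(X)

So the grammar has 3 FIRST/FOLLOW conflicts (marked CONFLICT above).

Answer: Yes. X → g ';' X with FOLLOW(X) on { 'g' }; X → P with FOLLOW(X) on { 'g' }; P → X g with FOLLOW(P) on { 'g' }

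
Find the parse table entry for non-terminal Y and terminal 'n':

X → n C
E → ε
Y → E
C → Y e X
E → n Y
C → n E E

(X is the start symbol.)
To find M[Y, 'n'], we find productions for Y where 'n' is in the predict set (PREDICT(N → α) = (FIRST(α) \ {ε}) ∪ (FOLLOW(N) if α ⇒* ε)).

Relevant sets:
  FIRST(E) = { 'n', ε }
  FOLLOW(Y) = { $, 'e', 'n' }

Y → E: PREDICT = { $, 'e', 'n' }
  'n' is in predict set, so this production goes in M[Y, 'n']

M[Y, 'n'] = Y → E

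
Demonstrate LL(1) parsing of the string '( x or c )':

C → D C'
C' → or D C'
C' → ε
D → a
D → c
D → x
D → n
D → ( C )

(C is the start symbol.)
Stack is shown with the top on the left.

Stack           Input         Action
------------------------------------
C $             ( x or c ) $  output C → D C'
D C' $          ( x or c ) $  output D → ( C )
( C ) C' $      ( x or c ) $  match '('
C ) C' $        x or c ) $    output C → D C'
D C' ) C' $     x or c ) $    output D → x
x C' ) C' $     x or c ) $    match 'x'
C' ) C' $       or c ) $      output C' → or D C'
or D C' ) C' $  or c ) $      match 'or'
D C' ) C' $     c ) $         output D → c
c C' ) C' $     c ) $         match 'c'
C' ) C' $       ) $           output C' → ε
) C' $          ) $           match ')'
C' $            $             output C' → ε
$               $             accept

The string is accepted.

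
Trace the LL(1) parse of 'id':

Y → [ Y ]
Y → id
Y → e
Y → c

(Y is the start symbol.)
LL(1) parsing maintains a stack (initially the start symbol over $) and the input. At each step: if the stack top is a terminal, match it against the current input token; if it is a non-terminal N, replace it with the RHS of M[N, lookahead] (the unique production whose predict set contains the lookahead).

Stack is shown with the top on the left.

Stack  Input  Action
--------------------
Y $    id $   output Y → id
id $   id $   match 'id'
$      $      accept

The string is accepted.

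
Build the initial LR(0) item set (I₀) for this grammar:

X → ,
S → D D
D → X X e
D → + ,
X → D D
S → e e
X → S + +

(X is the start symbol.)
First, augment the grammar with X' → X
I₀ = CLOSURE({ [X' → . X] }):
  [X' → . X] has the dot before X: add [X → . ,], [X → . D D], [X → . S + +]
  [X → . D D] has the dot before D: add [D → . X X e], [D → . + ,]
  [X → . S + +] has the dot before S: add [S → . D D], [S → . e e]
No further items can be added.

I₀ = { [D → . + ,], [D → . X X e], [S → . D D], [S → . e e], [X → . ,], [X → . D D], [X → . S + +], [X' → . X] }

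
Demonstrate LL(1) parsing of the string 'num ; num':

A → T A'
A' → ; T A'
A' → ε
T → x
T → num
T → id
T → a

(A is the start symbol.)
LL(1) parsing maintains a stack (initially the start symbol over $) and the input. At each step: if the stack top is a terminal, match it against the current input token; if it is a non-terminal N, replace it with the RHS of M[N, lookahead] (the unique production whose predict set contains the lookahead).

Stack is shown with the top on the left.

Stack     Input        Action
-----------------------------
A $       num ; num $  output A → T A'
T A' $    num ; num $  output T → num
num A' $  num ; num $  match 'num'
A' $      ; num $      output A' → ; T A'
; T A' $  ; num $      match ';'
T A' $    num $        output T → num
num A' $  num $        match 'num'
A' $      $            output A' → ε
$         $            accept

The string is accepted.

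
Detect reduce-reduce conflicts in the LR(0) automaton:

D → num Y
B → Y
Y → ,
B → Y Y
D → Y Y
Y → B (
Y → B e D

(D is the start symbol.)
Yes — I6: [B → Y .] vs [D → num Y .]; I7: [B → Y .] vs [B → Y Y .]; I8: [B → Y .] vs [B → Y Y .]

A reduce-reduce conflict occurs when an LR(0) state has two complete items [A → α .] and [B → β .] — both call for a reduction, and with no lookahead the parser cannot choose between them.

Augment with D' → D and build the canonical LR(0) collection (I0 = CLOSURE({[D' → . D]}), then GOTO on every symbol after a dot until no new states appear). It has 12 states:
  I0: { [B → . Y Y], [B → . Y], [D → . Y Y], [D → . num Y], [D' → . D], [Y → . ,], [Y → . B (], [Y → . B e D] }  — shift
  I1: { [Y → , .] }  — reduce
  I2: { [Y → B . (], [Y → B . e D] }  — shift
  I3: { [D' → D .] }  — accept
  I4: { [B → . Y Y], [B → . Y], [B → Y . Y], [B → Y .], [D → Y . Y], [Y → . ,], [Y → . B (], [Y → . B e D] }  — shift, reduce
  I5: { [B → . Y Y], [B → . Y], [D → num . Y], [Y → . ,], [Y → . B (], [Y → . B e D] }  — shift
  I6: { [B → . Y Y], [B → . Y], [B → Y . Y], [B → Y .], [D → num Y .], [Y → . ,], [Y → . B (], [Y → . B e D] }  — shift, 2 reduces
  I7: { [B → . Y Y], [B → . Y], [B → Y . Y], [B → Y .], [B → Y Y .], [Y → . ,], [Y → . B (], [Y → . B e D] }  — shift, 2 reduces
  I8: { [B → . Y Y], [B → . Y], [B → Y . Y], [B → Y .], [B → Y Y .], [D → Y Y .], [Y → . ,], [Y → . B (], [Y → . B e D] }  — shift, 3 reduces
  I9: { [Y → B ( .] }  — reduce
  I10: { [B → . Y Y], [B → . Y], [D → . Y Y], [D → . num Y], [Y → . ,], [Y → . B (], [Y → . B e D], [Y → B e . D] }  — shift
  I11: { [Y → B e D .] }  — reduce

I6 contains complete items [B → Y .], [D → num Y .] — reduce-reduce conflict.
I7 contains complete items [B → Y .], [B → Y Y .] — reduce-reduce conflict.
I8 contains complete items [B → Y .], [B → Y Y .], [D → Y Y .] — reduce-reduce conflict.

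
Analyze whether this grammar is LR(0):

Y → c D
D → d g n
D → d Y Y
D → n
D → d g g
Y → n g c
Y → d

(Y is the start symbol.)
Augment with Y' → Y and build the canonical LR(0) collection (I0 = CLOSURE({[Y' → . Y]}), then GOTO on every symbol after a dot until no new states appear). It has 15 states:
  I0: { [Y → . c D], [Y → . d], [Y → . n g c], [Y' → . Y] }  — shift
  I1: { [Y' → Y .] }  — accept
  I2: { [D → . d Y Y], [D → . d g g], [D → . d g n], [D → . n], [Y → c . D] }  — shift
  I3: { [Y → d .] }  — reduce
  I4: { [Y → n . g c] }  — shift
  I5: { [Y → n g . c] }  — shift
  I6: { [Y → n g c .] }  — reduce
  I7: { [Y → c D .] }  — reduce
  I8: { [D → d . Y Y], [D → d . g g], [D → d . g n], [Y → . c D], [Y → . d], [Y → . n g c] }  — shift
  I9: { [D → n .] }  — reduce
  I10: { [D → d Y . Y], [Y → . c D], [Y → . d], [Y → . n g c] }  — shift
  I11: { [D → d g . g], [D → d g . n] }  — shift
  I12: { [D → d g g .] }  — reduce
  I13: { [D → d g n .] }  — reduce
  I14: { [D → d Y Y .] }  — reduce

Every state is either a pure shift/goto state or contains exactly one complete item and nothing to shift — no conflicts. The grammar is LR(0).

Answer: Yes, the grammar is LR(0)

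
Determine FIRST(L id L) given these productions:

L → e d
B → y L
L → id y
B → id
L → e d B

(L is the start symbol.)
{ 'e', 'id' }

FIRST sets of the non-terminals involved (from the grammar, by fixed-point iteration):
  FIRST(L) = { 'e', 'id' }

To compute FIRST(L id L), process the symbols left to right:
Symbol L is a non-terminal. Add FIRST(L) \ {ε} = { 'e', 'id' }
L is not nullable (ε ∉ FIRST(L)), so stop here.
FIRST(L id L) = { 'e', 'id' }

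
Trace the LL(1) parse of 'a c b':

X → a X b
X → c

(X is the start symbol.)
Stack is shown with the top on the left.

Stack    Input    Action
------------------------
X $      a c b $  output X → a X b
a X b $  a c b $  match 'a'
X b $    c b $    output X → c
c b $    c b $    match 'c'
b $      b $      match 'b'
$        $        accept

The string is accepted.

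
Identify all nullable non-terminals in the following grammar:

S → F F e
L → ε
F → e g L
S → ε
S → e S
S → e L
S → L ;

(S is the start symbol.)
A non-terminal is nullable if it can derive ε (the empty string): either it has an ε-production, or it has a production whose right-hand side consists entirely of nullable non-terminals.

ε-productions: L → ε, S → ε
So L, S are immediately nullable.
No further non-terminal can be added: every production for the remaining non-terminals contains a terminal or a non-nullable non-terminal.
Nullable = { 'L', 'S' }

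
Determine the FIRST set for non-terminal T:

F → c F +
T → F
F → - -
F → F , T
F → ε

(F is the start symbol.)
To compute FIRST(T), examine every production with T on the left-hand side, reading each right-hand side left to right until a non-nullable symbol is reached.

FIRST sets of the other non-terminals involved (by the same procedure, iterated to a fixed point):
  FIRST(F) = { ',', '-', 'c', ε }

From T → F:
  - F is a non-terminal: add FIRST(F) \ {ε} = { ',', '-', 'c' }
    F is nullable and nothing follows, so the whole right-hand side can vanish: ε ∈ FIRST(T)

Collecting: FIRST(T) = { ',', '-', 'c', ε }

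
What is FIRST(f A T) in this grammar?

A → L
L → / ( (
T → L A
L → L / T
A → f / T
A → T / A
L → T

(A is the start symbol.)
{ 'f' }

To compute FIRST(f A T), process the symbols left to right:
Symbol f is a terminal. Add 'f' and stop.
FIRST(f A T) = { 'f' }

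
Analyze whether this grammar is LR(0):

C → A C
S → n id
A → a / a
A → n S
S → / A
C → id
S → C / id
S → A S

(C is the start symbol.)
No. Reduce-reduce conflict: [C → id .] and [S → n id .]

A grammar is LR(0) if no state in the canonical LR(0) collection has:
  - both a shift item (dot before a terminal) and a complete item (shift-reduce conflict), or
  - two or more complete items (reduce-reduce conflict; the accept item [C' → C .] counts as a complete item here).

Augment with C' → C and build the canonical LR(0) collection (I0 = CLOSURE({[C' → . C]}), then GOTO on every symbol after a dot until no new states appear). It has 20 states:
  I0: { [A → . a / a], [A → . n S], [C → . A C], [C → . id], [C' → . C] }  — shift
  I1: { [A → . a / a], [A → . n S], [C → . A C], [C → . id], [C → A . C] }  — shift
  I2: { [C' → C .] }  — accept
  I3: { [A → a . / a] }  — shift
  I4: { [C → id .] }  — reduce
  I5: { [A → . a / a], [A → . n S], [A → n . S], [C → . A C], [C → . id], [S → . / A], [S → . A S], [S → . C / id], [S → . n id] }  — shift
  I6: { [A → . a / a], [A → . n S], [S → / . A] }  — shift
  I7: { [A → . a / a], [A → . n S], [C → . A C], [C → . id], [C → A . C], [S → . / A], [S → . A S], [S → . C / id], [S → . n id], [S → A . S] }  — shift
  I8: { [S → C . / id] }  — shift
  I9: { [A → n S .] }  — reduce
  I10: { [A → . a / a], [A → . n S], [A → n . S], [C → . A C], [C → . id], [S → . / A], [S → . A S], [S → . C / id], [S → . n id], [S → n . id] }  — shift
  I11: { [C → id .], [S → n id .] }  — 2 reduces
  I12: { [S → C / . id] }  — shift
  I13: { [S → C / id .] }  — reduce
  I14: { [C → A C .], [S → C . / id] }  — shift, reduce
  I15: { [S → A S .] }  — reduce
  I16: { [S → / A .] }  — reduce
  I17: { [A → a / . a] }  — shift
  I18: { [A → a / a .] }  — reduce
  I19: { [C → A C .] }  — reduce

Conflict in state I11:
  Reduce-reduce conflict: [C → id .] and [S → n id .]
So the grammar is NOT LR(0).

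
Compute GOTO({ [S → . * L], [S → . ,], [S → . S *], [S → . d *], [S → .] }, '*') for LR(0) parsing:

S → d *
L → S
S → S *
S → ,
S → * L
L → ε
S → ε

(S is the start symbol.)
GOTO(I, '*') = CLOSURE({ [A → αX.β] : [A → α.Xβ] ∈ I, X = '*' })

Items with dot before '*', with the dot advanced:
  [S → . * L] → [S → * . L]
Closure of the advanced items:
  [S → * . L] has the dot before L: add [L → . S], [L → .]
  [L → . S] has the dot before S: add [S → . d *], [S → . S *], [S → . ,], [S → . * L], [S → .]

GOTO = { [L → . S], [L → .], [S → * . L], [S → . * L], [S → . ,], [S → . S *], [S → . d *], [S → .] }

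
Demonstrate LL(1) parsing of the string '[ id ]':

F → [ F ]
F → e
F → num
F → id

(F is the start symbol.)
LL(1) parsing maintains a stack (initially the start symbol over $) and the input. At each step: if the stack top is a terminal, match it against the current input token; if it is a non-terminal N, replace it with the RHS of M[N, lookahead] (the unique production whose predict set contains the lookahead).

Stack is shown with the top on the left.

Stack    Input     Action
-------------------------
F $      [ id ] $  output F → [ F ]
[ F ] $  [ id ] $  match '['
F ] $    id ] $    output F → id
id ] $   id ] $    match 'id'
] $      ] $       match ']'
$        $         accept

The string is accepted.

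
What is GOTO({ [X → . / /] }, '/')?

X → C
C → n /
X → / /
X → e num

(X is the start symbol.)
{ [X → / . /] }

GOTO(I, '/') = CLOSURE({ [A → αX.β] : [A → α.Xβ] ∈ I, X = '/' })

Items with dot before '/', with the dot advanced:
  [X → . / /] → [X → / . /]
Closure adds nothing (no advanced item has the dot before a non-terminal).

GOTO = { [X → / . /] }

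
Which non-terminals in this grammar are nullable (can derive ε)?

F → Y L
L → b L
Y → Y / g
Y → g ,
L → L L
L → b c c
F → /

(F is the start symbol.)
A non-terminal is nullable if it can derive ε (the empty string): either it has an ε-production, or it has a production whose right-hand side consists entirely of nullable non-terminals.

There are no ε-productions, so no non-terminal can derive ε.
No non-terminals are nullable.

Answer: None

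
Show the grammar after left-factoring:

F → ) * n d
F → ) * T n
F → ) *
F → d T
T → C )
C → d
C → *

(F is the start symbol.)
Left-factoring transforms A → αβ₁ | αβ₂ into A → αA' and A' → β₁ | β₂
(α is the longest common prefix among the alternatives). Repeat until
no nonterminal has two alternatives with a common prefix.

Round 1: F has alternatives sharing prefix ') *'. Introduce F': F → ) * F'
  Add: F' → n d
  Add: F' → T n
  Add: F' → ε

No remaining common prefixes — done.

Resulting grammar:
F → ) * F'
F' → n d
F' → T n
F' → ε
F → d T
T → C )
C → d
C → *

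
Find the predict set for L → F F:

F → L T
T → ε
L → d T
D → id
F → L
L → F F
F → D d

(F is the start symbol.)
{ 'd', 'id' }

PREDICT(L → F F) = (FIRST(RHS) \ {ε}) ∪ (FOLLOW(L) if ε ∈ FIRST(RHS), i.e. RHS ⇒* ε)
FIRST(F) = { 'd', 'id' }
FIRST(F F) = { 'd', 'id' }
ε ∉ FIRST(F F), so FOLLOW(L) is not added.
PREDICT(L → F F) = { 'd', 'id' }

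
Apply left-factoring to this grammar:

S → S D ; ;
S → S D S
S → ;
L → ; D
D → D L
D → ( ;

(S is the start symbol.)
S → S D S'
S' → ; ;
S' → S
S → ;
L → ; D
D → D L
D → ( ;

Left-factoring transforms A → αβ₁ | αβ₂ into A → αA' and A' → β₁ | β₂
(α is the longest common prefix among the alternatives). Repeat until
no nonterminal has two alternatives with a common prefix.

Round 1: S has alternatives sharing prefix 'S D'. Introduce S': S → S D S'
  Add: S' → ; ;
  Add: S' → S

No remaining common prefixes — done.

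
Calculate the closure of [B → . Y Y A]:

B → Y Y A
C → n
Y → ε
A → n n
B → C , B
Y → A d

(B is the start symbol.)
{ [A → . n n], [B → . Y Y A], [Y → . A d], [Y → .] }

To compute CLOSURE, for each item [A → α.Bβ] where B is a non-terminal, add [B → .γ] for all productions B → γ; repeat for the newly added items until nothing changes.

Start with: [B → . Y Y A]
  [B → . Y Y A] has the dot before Y: add [Y → .], [Y → . A d]
  [Y → . A d] has the dot before A: add [A → . n n]
No further items can be added.

CLOSURE = { [A → . n n], [B → . Y Y A], [Y → . A d], [Y → .] }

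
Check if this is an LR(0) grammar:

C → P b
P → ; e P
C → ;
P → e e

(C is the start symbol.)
No. Shift-reduce conflict between [C → ; .] and [P → ; . e P]

A grammar is LR(0) if no state in the canonical LR(0) collection has:
  - both a shift item (dot before a terminal) and a complete item (shift-reduce conflict), or
  - two or more complete items (reduce-reduce conflict; the accept item [C' → C .] counts as a complete item here).

Augment with C' → C and build the canonical LR(0) collection (I0 = CLOSURE({[C' → . C]}), then GOTO on every symbol after a dot until no new states appear). It has 10 states:
  I0: { [C → . ;], [C → . P b], [C' → . C], [P → . ; e P], [P → . e e] }  — shift
  I1: { [C → ; .], [P → ; . e P] }  — shift, reduce
  I2: { [C' → C .] }  — accept
  I3: { [C → P . b] }  — shift
  I4: { [P → e . e] }  — shift
  I5: { [P → e e .] }  — reduce
  I6: { [C → P b .] }  — reduce
  I7: { [P → . ; e P], [P → . e e], [P → ; e . P] }  — shift
  I8: { [P → ; . e P] }  — shift
  I9: { [P → ; e P .] }  — reduce

Conflict in state I1:
  Shift-reduce conflict between [C → ; .] and [P → ; . e P]
So the grammar is NOT LR(0).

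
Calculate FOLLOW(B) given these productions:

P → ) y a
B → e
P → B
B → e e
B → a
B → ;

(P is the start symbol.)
{ $ }

To compute FOLLOW(B), find every occurrence of B on a right-hand side N → α B β: add FIRST(β) \ {ε}, and if β is empty or nullable also add FOLLOW(N). Iterate to a fixed point.

In P → B: B is at the end, add FOLLOW(P)

The FOLLOW sets referred to above (computed the same way, to a fixed point):
  FOLLOW(P) = { $ }

Taking the union: FOLLOW(B) = { $ }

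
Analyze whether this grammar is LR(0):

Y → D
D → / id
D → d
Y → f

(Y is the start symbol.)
Yes, the grammar is LR(0)

A grammar is LR(0) if no state in the canonical LR(0) collection has:
  - both a shift item (dot before a terminal) and a complete item (shift-reduce conflict), or
  - two or more complete items (reduce-reduce conflict; the accept item [Y' → Y .] counts as a complete item here).

Augment with Y' → Y and build the canonical LR(0) collection (I0 = CLOSURE({[Y' → . Y]}), then GOTO on every symbol after a dot until no new states appear). It has 7 states:
  I0: { [D → . / id], [D → . d], [Y → . D], [Y → . f], [Y' → . Y] }  — shift
  I1: { [D → / . id] }  — shift
  I2: { [Y → D .] }  — reduce
  I3: { [Y' → Y .] }  — accept
  I4: { [D → d .] }  — reduce
  I5: { [Y → f .] }  — reduce
  I6: { [D → / id .] }  — reduce

Every state is either a pure shift/goto state or contains exactly one complete item and nothing to shift — no conflicts. The grammar is LR(0).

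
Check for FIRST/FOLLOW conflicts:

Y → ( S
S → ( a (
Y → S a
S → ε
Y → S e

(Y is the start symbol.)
No FIRST/FOLLOW conflicts.

A FIRST/FOLLOW conflict occurs when a non-terminal N has a nullable alternative N → β (β ⇒* ε) and another alternative N → α with FIRST(α) ∩ FOLLOW(N) ≠ ∅: on such a lookahead the parser cannot decide between expanding α and letting N vanish via β.

Nullable non-terminals: S.

S: nullable alternative(s) S → ε; FOLLOW(S) = { $, 'a', 'e' }
  S → ( a (: FIRST \ {ε} = { '(' } — disjoint from FOLLOW(S)
  S → ε: FIRST \ {ε} = { } — this is the only nullable alternative, skip

Y has no nullable alternative, so no FIRST/FOLLOW check is needed there.

No FIRST/FOLLOW conflicts found.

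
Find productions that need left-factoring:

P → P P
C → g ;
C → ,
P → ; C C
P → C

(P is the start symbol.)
Left-factoring is needed when two productions for the same non-terminal
share a common prefix on the right-hand side.

Productions for P:
  P → P P
  P → ; C C
  P → C
Productions for C:
  C → g ;
  C → ,

No common prefixes found.

Answer: No, left-factoring is not needed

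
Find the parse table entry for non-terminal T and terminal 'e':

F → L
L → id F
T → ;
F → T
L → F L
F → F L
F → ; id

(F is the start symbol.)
To find M[T, 'e'], we find productions for T where 'e' is in the predict set (PREDICT(N → α) = (FIRST(α) \ {ε}) ∪ (FOLLOW(N) if α ⇒* ε)).

T → ;: PREDICT = { ';' }

M[T, 'e'] is empty (no production applies)

Answer: Empty (error entry)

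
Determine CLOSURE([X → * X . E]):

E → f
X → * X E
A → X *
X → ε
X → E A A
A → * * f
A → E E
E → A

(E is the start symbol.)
To compute CLOSURE, for each item [A → α.Bβ] where B is a non-terminal, add [B → .γ] for all productions B → γ; repeat for the newly added items until nothing changes.

Start with: [X → * X . E]
  [X → * X . E] has the dot before E: add [E → . f], [E → . A]
  [E → . A] has the dot before A: add [A → . X *], [A → . * * f], [A → . E E]
  [A → . X *] has the dot before X: add [X → . * X E], [X → .], [X → . E A A]
No further items can be added.

CLOSURE = { [A → . * * f], [A → . E E], [A → . X *], [E → . A], [E → . f], [X → * X . E], [X → . * X E], [X → . E A A], [X → .] }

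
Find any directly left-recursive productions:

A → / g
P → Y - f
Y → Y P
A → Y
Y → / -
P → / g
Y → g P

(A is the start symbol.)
Yes, Y is left-recursive

Direct left recursion occurs when N → N α for some non-terminal N (the right-hand side begins with the left-hand side itself).

A → / g: starts with '/'
P → Y - f: starts with Y
Y → Y P: LEFT RECURSIVE (starts with Y)
A → Y: starts with Y
Y → / -: starts with '/'
P → / g: starts with '/'
Y → g P: starts with g

The grammar has direct left recursion on: Y.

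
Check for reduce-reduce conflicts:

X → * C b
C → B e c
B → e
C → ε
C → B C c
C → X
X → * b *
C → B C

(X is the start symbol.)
A reduce-reduce conflict occurs when an LR(0) state has two complete items [A → α .] and [B → β .] — both call for a reduction, and with no lookahead the parser cannot choose between them.

Augment with X' → X and build the canonical LR(0) collection (I0 = CLOSURE({[X' → . X]}), then GOTO on every symbol after a dot until no new states appear). It has 14 states:
  I0: { [X → . * C b], [X → . * b *], [X' → . X] }  — shift
  I1: { [B → . e], [C → . B C c], [C → . B C], [C → . B e c], [C → . X], [C → .], [X → * . C b], [X → * . b *], [X → . * C b], [X → . * b *] }  — shift, reduce
  I2: { [X' → X .] }  — accept
  I3: { [B → . e], [C → . B C c], [C → . B C], [C → . B e c], [C → . X], [C → .], [C → B . C c], [C → B . C], [C → B . e c], [X → . * C b], [X → . * b *] }  — shift, reduce
  I4: { [X → * C . b] }  — shift
  I5: { [C → X .] }  — reduce
  I6: { [X → * b . *] }  — shift
  I7: { [B → e .] }  — reduce
  I8: { [X → * b * .] }  — reduce
  I9: { [X → * C b .] }  — reduce
  I10: { [C → B C . c], [C → B C .] }  — shift, reduce
  I11: { [B → e .], [C → B e . c] }  — shift, reduce
  I12: { [C → B e c .] }  — reduce
  I13: { [C → B C c .] }  — reduce

No state contains more than one complete item.

Answer: No reduce-reduce conflicts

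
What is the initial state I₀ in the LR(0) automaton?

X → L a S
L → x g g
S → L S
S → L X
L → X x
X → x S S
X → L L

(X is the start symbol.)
First, augment the grammar with X' → X
I₀ = CLOSURE({ [X' → . X] }):
  [X' → . X] has the dot before X: add [X → . L a S], [X → . x S S], [X → . L L]
  [X → . L a S] has the dot before L: add [L → . x g g], [L → . X x]
No further items can be added.

I₀ = { [L → . X x], [L → . x g g], [X → . L L], [X → . L a S], [X → . x S S], [X' → . X] }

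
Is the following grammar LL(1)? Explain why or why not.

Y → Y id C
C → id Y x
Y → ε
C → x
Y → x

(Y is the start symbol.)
No. Predict set conflict for Y: { 'id', 'x' }

A grammar is LL(1) if for each non-terminal N with multiple productions, the predict sets of those productions are pairwise disjoint, where PREDICT(N → α) = (FIRST(α) \ {ε}) ∪ (FOLLOW(N) if α ⇒* ε).

Relevant sets:
  FIRST(Y) = { 'id', 'x', ε }
  FOLLOW(Y) = { $, 'id', 'x' }

For Y:
  PREDICT(Y → Y id C) = { 'id', 'x' }
  PREDICT(Y → ε) = { $, 'id', 'x' }
  PREDICT(Y → x) = { 'x' }
For C:
  PREDICT(C → id Y x) = { 'id' }
  PREDICT(C → x) = { 'x' }

Conflict found: Predict set conflict for Y: { 'id', 'x' }
The grammar is NOT LL(1).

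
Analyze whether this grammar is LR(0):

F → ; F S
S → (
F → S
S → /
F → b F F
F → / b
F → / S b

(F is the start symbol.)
A grammar is LR(0) if no state in the canonical LR(0) collection has:
  - both a shift item (dot before a terminal) and a complete item (shift-reduce conflict), or
  - two or more complete items (reduce-reduce conflict; the accept item [F' → F .] counts as a complete item here).

Augment with F' → F and build the canonical LR(0) collection (I0 = CLOSURE({[F' → . F]}), then GOTO on every symbol after a dot until no new states appear). It has 15 states:
  I0: { [F → . / S b], [F → . / b], [F → . ; F S], [F → . S], [F → . b F F], [F' → . F], [S → . (], [S → . /] }  — shift
  I1: { [S → ( .] }  — reduce
  I2: { [F → / . S b], [F → / . b], [S → . (], [S → . /], [S → / .] }  — shift, reduce
  I3: { [F → . / S b], [F → . / b], [F → . ; F S], [F → . S], [F → . b F F], [F → ; . F S], [S → . (], [S → . /] }  — shift
  I4: { [F' → F .] }  — accept
  I5: { [F → S .] }  — reduce
  I6: { [F → . / S b], [F → . / b], [F → . ; F S], [F → . S], [F → . b F F], [F → b . F F], [S → . (], [S → . /] }  — shift
  I7: { [F → . / S b], [F → . / b], [F → . ; F S], [F → . S], [F → . b F F], [F → b F . F], [S → . (], [S → . /] }  — shift
  I8: { [F → b F F .] }  — reduce
  I9: { [F → ; F . S], [S → . (], [S → . /] }  — shift
  I10: { [S → / .] }  — reduce
  I11: { [F → ; F S .] }  — reduce
  I12: { [F → / S . b] }  — shift
  I13: { [F → / b .] }  — reduce
  I14: { [F → / S b .] }  — reduce

Conflict in state I2:
  Shift-reduce conflict between [S → / .] and [F → / . b]
So the grammar is NOT LR(0).

Answer: No. Shift-reduce conflict between [S → / .] and [F → / . b]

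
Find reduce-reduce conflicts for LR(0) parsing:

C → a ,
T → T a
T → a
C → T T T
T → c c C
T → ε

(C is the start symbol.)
Yes — I9: [T → T a .] vs [T → a .]

Augment with C' → C and build the canonical LR(0) collection (I0 = CLOSURE({[C' → . C]}), then GOTO on every symbol after a dot until no new states appear). It has 12 states:
  I0: { [C → . T T T], [C → . a ,], [C' → . C], [T → . T a], [T → . a], [T → . c c C], [T → .] }  — shift, reduce
  I1: { [C' → C .] }  — accept
  I2: { [C → T . T T], [T → . T a], [T → . a], [T → . c c C], [T → .], [T → T . a] }  — shift, reduce
  I3: { [C → a . ,], [T → a .] }  — shift, reduce
  I4: { [T → c . c C] }  — shift
  I5: { [C → . T T T], [C → . a ,], [T → . T a], [T → . a], [T → . c c C], [T → .], [T → c c . C] }  — shift, reduce
  I6: { [T → c c C .] }  — reduce
  I7: { [C → a , .] }  — reduce
  I8: { [C → T T . T], [T → . T a], [T → . a], [T → . c c C], [T → .], [T → T . a] }  — shift, reduce
  I9: { [T → T a .], [T → a .] }  — 2 reduces
  I10: { [C → T T T .], [T → T . a] }  — shift, reduce
  I11: { [T → T a .] }  — reduce

I9 contains complete items [T → T a .], [T → a .] — reduce-reduce conflict.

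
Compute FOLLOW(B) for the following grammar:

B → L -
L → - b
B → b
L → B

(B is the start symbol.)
{ $, '-' }

B is the start symbol, so $ ∈ FOLLOW(B).
In L → B: B is at the end, add FOLLOW(L)

The FOLLOW sets referred to above (computed the same way, to a fixed point):
  FOLLOW(L) = { '-' }

Taking the union: FOLLOW(B) = { $, '-' }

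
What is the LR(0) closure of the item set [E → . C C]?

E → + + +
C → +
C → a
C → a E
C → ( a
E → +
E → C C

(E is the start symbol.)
{ [C → . ( a], [C → . +], [C → . a E], [C → . a], [E → . C C] }

To compute CLOSURE, for each item [A → α.Bβ] where B is a non-terminal, add [B → .γ] for all productions B → γ; repeat for the newly added items until nothing changes.

Start with: [E → . C C]
  [E → . C C] has the dot before C: add [C → . +], [C → . a], [C → . a E], [C → . ( a]
No further items can be added.

CLOSURE = { [C → . ( a], [C → . +], [C → . a E], [C → . a], [E → . C C] }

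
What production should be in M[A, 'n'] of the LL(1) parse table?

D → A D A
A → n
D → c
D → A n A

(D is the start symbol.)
A → n

To find M[A, 'n'], we find productions for A where 'n' is in the predict set (PREDICT(N → α) = (FIRST(α) \ {ε}) ∪ (FOLLOW(N) if α ⇒* ε)).

A → n: PREDICT = { 'n' }
  'n' is in predict set, so this production goes in M[A, 'n']

M[A, 'n'] = A → n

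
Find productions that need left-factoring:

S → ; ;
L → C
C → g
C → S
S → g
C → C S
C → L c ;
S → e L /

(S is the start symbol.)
Left-factoring is needed when two productions for the same non-terminal
share a common prefix on the right-hand side.

Productions for S:
  S → ; ;
  S → g
  S → e L /
Productions for C:
  C → g
  C → S
  C → C S
  C → L c ;

No common prefixes found.

Answer: No, left-factoring is not needed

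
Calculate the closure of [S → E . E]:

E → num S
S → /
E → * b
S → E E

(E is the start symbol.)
{ [E → . * b], [E → . num S], [S → E . E] }

Start with: [S → E . E]
  [S → E . E] has the dot before E: add [E → . num S], [E → . * b]
No further items can be added.

CLOSURE = { [E → . * b], [E → . num S], [S → E . E] }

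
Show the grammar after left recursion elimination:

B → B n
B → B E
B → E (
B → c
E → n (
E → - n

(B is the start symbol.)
B → E ( B'
B → c B'
B' → n B'
B' → E B'
B' → ε
E → n (
E → - n

B is directly left-recursive. The standard transformation for
  A → A α₁ | ... | A α_m | β₁ | ... | β_n
is
  A  → β₁ A' | ... | β_n A'
  A' → α₁ A' | ... | α_m A' | ε

B → E ( becomes B → E ( B'
B → c becomes B → c B'
B → B n becomes B' → n B'
B → B E becomes B' → E B'
Add B' → ε

Productions for other non-terminals are unchanged:
  E → n (
  E → - n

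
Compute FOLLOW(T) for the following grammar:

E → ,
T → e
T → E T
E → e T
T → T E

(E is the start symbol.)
{ $, ',', 'e' }

To compute FOLLOW(T), find every occurrence of T on a right-hand side N → α T β: add FIRST(β) \ {ε}, and if β is empty or nullable also add FOLLOW(N). Iterate to a fixed point.

In T → E T: T is at the end; this adds FOLLOW(T) to itself — nothing new
In E → e T: T is at the end, add FOLLOW(E)
In T → T E: T is followed by E, add FIRST(E) \ {ε} = { ',', 'e' }

The FOLLOW sets referred to above (computed the same way, to a fixed point):
  FOLLOW(E) = { $, ',', 'e' }

Taking the union: FOLLOW(T) = { $, ',', 'e' }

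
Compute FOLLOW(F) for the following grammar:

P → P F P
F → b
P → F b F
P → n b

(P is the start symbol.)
In P → P F P: F is followed by P, add FIRST(P) \ {ε} = { 'b', 'n' }
In P → F b F: F is followed by b F, add FIRST(b F) \ {ε} = { 'b' }
In P → F b F: F is at the end, add FOLLOW(P)

The FOLLOW sets referred to above (computed the same way, to a fixed point):
  FOLLOW(P) = { $, 'b' }

Taking the union: FOLLOW(F) = { $, 'b', 'n' }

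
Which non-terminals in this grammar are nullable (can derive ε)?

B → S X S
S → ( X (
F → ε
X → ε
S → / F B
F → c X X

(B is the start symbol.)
A non-terminal is nullable if it can derive ε (the empty string): either it has an ε-production, or it has a production whose right-hand side consists entirely of nullable non-terminals.

ε-productions: F → ε, X → ε
So F, X are immediately nullable.
No further non-terminal can be added: every production for the remaining non-terminals contains a terminal or a non-nullable non-terminal.
Nullable = { 'F', 'X' }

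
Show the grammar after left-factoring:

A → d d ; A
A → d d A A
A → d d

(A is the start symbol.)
A → d d A'
A' → ; A
A' → A A
A' → ε

Left-factoring transforms A → αβ₁ | αβ₂ into A → αA' and A' → β₁ | β₂
(α is the longest common prefix among the alternatives). Repeat until
no nonterminal has two alternatives with a common prefix.

Round 1: A has alternatives sharing prefix 'd d'. Introduce A': A → d d A'
  Add: A' → ; A
  Add: A' → A A
  Add: A' → ε

No remaining common prefixes — done.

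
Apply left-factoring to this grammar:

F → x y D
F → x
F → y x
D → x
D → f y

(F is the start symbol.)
F → x F'
F' → y D
F' → ε
F → y x
D → x
D → f y

Left-factoring transforms A → αβ₁ | αβ₂ into A → αA' and A' → β₁ | β₂
(α is the longest common prefix among the alternatives). Repeat until
no nonterminal has two alternatives with a common prefix.

Round 1: F has alternatives sharing prefix 'x'. Introduce F': F → x F'
  Add: F' → y D
  Add: F' → ε

No remaining common prefixes — done.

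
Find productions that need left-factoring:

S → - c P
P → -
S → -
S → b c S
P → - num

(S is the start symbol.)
Yes, S has productions with common prefix '-'; P has productions with common prefix '-'

Left-factoring is needed when two productions for the same non-terminal
share a common prefix on the right-hand side.

Productions for S:
  S → - c P
  S → -
  S → b c S
Productions for P:
  P → -
  P → - num

Found common prefix '-' in productions for S
Found common prefix '-' in productions for P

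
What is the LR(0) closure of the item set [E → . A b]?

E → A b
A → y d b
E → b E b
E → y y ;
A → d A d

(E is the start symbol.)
Start with: [E → . A b]
  [E → . A b] has the dot before A: add [A → . y d b], [A → . d A d]
No further items can be added.

CLOSURE = { [A → . d A d], [A → . y d b], [E → . A b] }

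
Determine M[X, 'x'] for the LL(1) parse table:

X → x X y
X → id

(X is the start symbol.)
To find M[X, 'x'], we find productions for X where 'x' is in the predict set (PREDICT(N → α) = (FIRST(α) \ {ε}) ∪ (FOLLOW(N) if α ⇒* ε)).

X → x X y: PREDICT = { 'x' }
  'x' is in predict set, so this production goes in M[X, 'x']
X → id: PREDICT = { 'id' }

M[X, 'x'] = X → x X y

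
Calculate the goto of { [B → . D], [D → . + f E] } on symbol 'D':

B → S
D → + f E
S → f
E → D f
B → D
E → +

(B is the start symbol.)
{ [B → D .] }

GOTO(I, 'D') = CLOSURE({ [A → αX.β] : [A → α.Xβ] ∈ I, X = 'D' })

Items with dot before 'D', with the dot advanced:
  [B → . D] → [B → D .]
Closure adds nothing (no advanced item has the dot before a non-terminal).

GOTO = { [B → D .] }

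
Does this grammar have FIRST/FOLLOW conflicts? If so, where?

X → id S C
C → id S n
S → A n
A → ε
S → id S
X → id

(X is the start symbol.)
A FIRST/FOLLOW conflict occurs when a non-terminal N has a nullable alternative N → β (β ⇒* ε) and another alternative N → α with FIRST(α) ∩ FOLLOW(N) ≠ ∅: on such a lookahead the parser cannot decide between expanding α and letting N vanish via β.

Nullable non-terminals: A.
A has a nullable alternative but only one production, so nothing to check.

C, S, X have no nullable alternative, so no FIRST/FOLLOW check is needed there.

No FIRST/FOLLOW conflicts found.

Answer: No FIRST/FOLLOW conflicts.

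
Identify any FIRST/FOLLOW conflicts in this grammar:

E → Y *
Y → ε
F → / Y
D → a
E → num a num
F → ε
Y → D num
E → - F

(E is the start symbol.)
No FIRST/FOLLOW conflicts.

A FIRST/FOLLOW conflict occurs when a non-terminal N has a nullable alternative N → β (β ⇒* ε) and another alternative N → α with FIRST(α) ∩ FOLLOW(N) ≠ ∅: on such a lookahead the parser cannot decide between expanding α and letting N vanish via β.

Nullable non-terminals: F, Y.
FIRST sets used below: FIRST(D) = { 'a' }

F: nullable alternative(s) F → ε; FOLLOW(F) = { $ }
  F → / Y: FIRST \ {ε} = { '/' } — disjoint from FOLLOW(F)
  F → ε: FIRST \ {ε} = { } — this is the only nullable alternative, skip

Y: nullable alternative(s) Y → ε; FOLLOW(Y) = { $, '*' }
  Y → ε: FIRST \ {ε} = { } — this is the only nullable alternative, skip
  Y → D num: FIRST \ {ε} = { 'a' } — disjoint from FOLLOW(Y)

D, E have no nullable alternative, so no FIRST/FOLLOW check is needed there.

No FIRST/FOLLOW conflicts found.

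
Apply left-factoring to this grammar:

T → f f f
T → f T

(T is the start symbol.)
T → f T'
T' → f f
T' → T

Left-factoring transforms A → αβ₁ | αβ₂ into A → αA' and A' → β₁ | β₂
(α is the longest common prefix among the alternatives). Repeat until
no nonterminal has two alternatives with a common prefix.

Round 1: T has alternatives sharing prefix 'f'. Introduce T': T → f T'
  Add: T' → f f
  Add: T' → T

No remaining common prefixes — done.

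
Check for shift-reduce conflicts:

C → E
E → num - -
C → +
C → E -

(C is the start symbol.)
A shift-reduce conflict occurs when an LR(0) state has both:
  - a complete (reduce) item [A → α .] (dot at the end), and
  - a shift item [B → β . c γ] (dot before a terminal).

Augment with C' → C and build the canonical LR(0) collection (I0 = CLOSURE({[C' → . C]}), then GOTO on every symbol after a dot until no new states appear). It has 8 states:
  I0: { [C → . +], [C → . E -], [C → . E], [C' → . C], [E → . num - -] }  — shift
  I1: { [C → + .] }  — reduce
  I2: { [C' → C .] }  — accept
  I3: { [C → E . -], [C → E .] }  — shift, reduce
  I4: { [E → num . - -] }  — shift
  I5: { [E → num - . -] }  — shift
  I6: { [E → num - - .] }  — reduce
  I7: { [C → E - .] }  — reduce

I3 contains reduce item [C → E .] and shift item [C → E . -] — shift-reduce conflict.

Answer: Yes — I3: [C → E .] vs [C → E . -]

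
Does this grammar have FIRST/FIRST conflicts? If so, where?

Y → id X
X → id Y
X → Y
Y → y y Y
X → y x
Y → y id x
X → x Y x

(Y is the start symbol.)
Yes. Y → y y Y / Y → y id x on { 'y' }; X → id Y / X → Y on { 'id' }; X → Y / X → y x on { 'y' }

FIRST sets of the non-terminals at (or reachable through a nullable prefix from) the front of some alternative:
  FIRST(Y) = { 'id', 'y' }

Productions for Y:
  Y → id X: FIRST = { 'id' }
  Y → y y Y: FIRST = { 'y' }
  Y → y id x: FIRST = { 'y' }
Productions for X:
  X → id Y: FIRST = { 'id' }
  X → Y: FIRST = { 'id', 'y' }
  X → y x: FIRST = { 'y' }
  X → x Y x: FIRST = { 'x' }

Conflict for Y: Y → y y Y and Y → y id x
  Overlap: { 'y' }
Conflict for X: X → id Y and X → Y
  Overlap: { 'id' }
Conflict for X: X → Y and X → y x
  Overlap: { 'y' }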